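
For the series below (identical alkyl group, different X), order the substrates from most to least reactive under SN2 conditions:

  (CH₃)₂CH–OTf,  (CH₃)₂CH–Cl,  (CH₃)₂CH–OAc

(CH₃)₂CH–OTf > (CH₃)₂CH–Cl > (CH₃)₂CH–OAc

The skeletons are identical, so relative rate is governed entirely by leaving-group ability.
A good leaving group is a weak base: the lower the pKₐ of its conjugate acid, the more readily it departs.
(CH₃)₂CH–OTf loses OTf⁻: pKₐ(CF₃SO₃H (triflic acid)) ≈ -14
(CH₃)₂CH–Cl loses Cl⁻: pKₐ(HCl) ≈ -7
(CH₃)₂CH–OAc loses AcO⁻: pKₐ(CH₃COOH) ≈ 4.8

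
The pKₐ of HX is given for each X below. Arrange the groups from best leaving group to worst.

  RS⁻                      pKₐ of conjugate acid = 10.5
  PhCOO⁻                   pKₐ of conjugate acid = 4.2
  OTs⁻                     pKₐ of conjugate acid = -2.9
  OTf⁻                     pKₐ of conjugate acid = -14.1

OTf⁻ > OTs⁻ > PhCOO⁻ > RS⁻

Lower conjugate-acid pKₐ ⇒ weaker base ⇒ better leaving group.
Sorting by the given values: OTf⁻ (-14.1), OTs⁻ (-2.9), PhCOO⁻ (4.2), RS⁻ (10.5).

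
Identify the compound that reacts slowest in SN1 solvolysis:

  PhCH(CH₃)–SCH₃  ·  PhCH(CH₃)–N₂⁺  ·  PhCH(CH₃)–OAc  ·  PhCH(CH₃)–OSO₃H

PhCH(CH₃)–SCH₃

With the same alkyl group throughout, only the leaving group differentiates the rates.
Rank by basicity of the departing species: weakest base leaves most easily.
PhCH(CH₃)–N₂⁺ loses N₂: no meaningful conjugate acid; N₂ departs as an exceptionally stable neutral molecule
PhCH(CH₃)–OSO₃H loses HSO₄⁻: pKₐ(H₂SO₄) ≈ -3
PhCH(CH₃)–OAc loses AcO⁻: pKₐ(CH₃COOH) ≈ 4.8
PhCH(CH₃)–SCH₃ loses RS⁻: pKₐ(RSH (a thiol)) ≈ 10.5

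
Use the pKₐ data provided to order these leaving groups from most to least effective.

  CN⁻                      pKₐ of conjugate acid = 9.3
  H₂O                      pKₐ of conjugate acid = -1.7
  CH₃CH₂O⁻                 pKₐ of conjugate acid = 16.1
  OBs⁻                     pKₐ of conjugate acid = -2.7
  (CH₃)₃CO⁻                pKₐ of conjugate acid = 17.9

OBs⁻ > H₂O > CN⁻ > CH₃CH₂O⁻ > (CH₃)₃CO⁻

Lower conjugate-acid pKₐ ⇒ weaker base ⇒ better leaving group.
Sorting by the given values: OBs⁻ (-2.7), H₂O (-1.7), CN⁻ (9.3), CH₃CH₂O⁻ (16.1), (CH₃)₃CO⁻ (17.9).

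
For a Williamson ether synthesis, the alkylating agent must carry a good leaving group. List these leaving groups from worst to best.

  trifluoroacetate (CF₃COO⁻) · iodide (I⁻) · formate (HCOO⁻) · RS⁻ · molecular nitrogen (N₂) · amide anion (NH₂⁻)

molecular nitrogen (N₂): no meaningful conjugate acid; N₂ departs as an exceptionally stable neutral molecule
iodide (I⁻): pKₐ(HI) ≈ -10
trifluoroacetate (CF₃COO⁻): pKₐ(CF₃COOH) ≈ 0.2
formate (HCOO⁻): pKₐ(HCOOH) ≈ 3.8
RS⁻: pKₐ(RSH (a thiol)) ≈ 10.5
amide anion (NH₂⁻): pKₐ(NH₃) ≈ 38
Listed from poorest to best leaving group as asked.

amide anion (NH₂⁻) < RS⁻ < formate (HCOO⁻) < trifluoroacetate (CF₃COO⁻) < iodide (I⁻) < molecular nitrogen (N₂)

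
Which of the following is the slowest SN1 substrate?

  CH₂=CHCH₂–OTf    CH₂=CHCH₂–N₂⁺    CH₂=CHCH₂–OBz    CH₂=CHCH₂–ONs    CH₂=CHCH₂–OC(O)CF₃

The skeletons are identical, so relative rate is governed entirely by leaving-group ability.
Rank by basicity of the departing species: weakest base leaves most easily.
CH₂=CHCH₂–N₂⁺ loses N₂: no meaningful conjugate acid; N₂ departs as an exceptionally stable neutral molecule
CH₂=CHCH₂–OTf loses OTf⁻: pKₐ(CF₃SO₃H (triflic acid)) ≈ -14
CH₂=CHCH₂–ONs loses ONs⁻: pKₐ(p-O₂NC₆H₄SO₃H) ≈ -3.5
CH₂=CHCH₂–OC(O)CF₃ loses CF₃COO⁻: pKₐ(CF₃COOH) ≈ 0.2
CH₂=CHCH₂–OBz loses PhCOO⁻: pKₐ(C₆H₅COOH) ≈ 4.2

CH₂=CHCH₂–OBz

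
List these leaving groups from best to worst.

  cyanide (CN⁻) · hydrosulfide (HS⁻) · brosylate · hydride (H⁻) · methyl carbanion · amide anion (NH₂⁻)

Rank by basicity of the departing species: weakest base leaves most easily.
brosylate: pKₐ(p-BrC₆H₄SO₃H) ≈ -2.8
hydrosulfide (HS⁻): pKₐ(H₂S) ≈ 7
cyanide (CN⁻): pKₐ(HCN) ≈ 9.2
hydride (H⁻): pKₐ(H₂) ≈ 36
amide anion (NH₂⁻): pKₐ(NH₃) ≈ 38
methyl carbanion: pKₐ(CH₄) ≈ 48

brosylate > hydrosulfide (HS⁻) > cyanide (CN⁻) > hydride (H⁻) > amide anion (NH₂⁻) > methyl carbanion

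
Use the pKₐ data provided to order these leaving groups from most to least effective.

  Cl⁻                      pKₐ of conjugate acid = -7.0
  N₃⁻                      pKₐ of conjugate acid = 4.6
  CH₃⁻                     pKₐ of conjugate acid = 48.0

Lower conjugate-acid pKₐ ⇒ weaker base ⇒ better leaving group.
Sorting by the given values: Cl⁻ (-7.0), N₃⁻ (4.6), CH₃⁻ (48.0).

Cl⁻ > N₃⁻ > CH₃⁻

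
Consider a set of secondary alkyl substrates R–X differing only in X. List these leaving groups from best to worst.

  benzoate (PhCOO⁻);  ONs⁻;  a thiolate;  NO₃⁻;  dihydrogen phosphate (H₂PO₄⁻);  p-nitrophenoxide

ONs⁻: pKₐ(p-O₂NC₆H₄SO₃H) ≈ -3.5
NO₃⁻: pKₐ(HNO₃) ≈ -1.3
dihydrogen phosphate (H₂PO₄⁻): pKₐ(H₃PO₄) ≈ 2.1
benzoate (PhCOO⁻): pKₐ(C₆H₅COOH) ≈ 4.2 — aryl carboxylate
p-nitrophenoxide: pKₐ(p-nitrophenol) ≈ 7.2 — nitro group delocalises the charge; the classic chromogenic LG
a thiolate: pKₐ(RSH (a thiol)) ≈ 10.5

ONs⁻ > NO₃⁻ > dihydrogen phosphate (H₂PO₄⁻) > benzoate (PhCOO⁻) > p-nitrophenoxide > a thiolate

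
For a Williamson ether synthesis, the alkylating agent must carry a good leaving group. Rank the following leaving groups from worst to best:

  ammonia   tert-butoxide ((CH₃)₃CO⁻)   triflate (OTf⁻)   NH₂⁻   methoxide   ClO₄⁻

Leaving-group ability tracks the stability of the departed species; conjugate-acid pKₐ is the usual yardstick (lower pKₐ → better LG).
triflate (OTf⁻): pKₐ(CF₃SO₃H (triflic acid)) ≈ -14 — charge spread over three oxygens and a CF₃ group; the premier leaving group in synthesis
ClO₄⁻: pKₐ(HClO₄) ≈ -10 — extremely weak base; rarely used for safety reasons
ammonia: pKₐ(NH₄⁺) ≈ 9.2
methoxide: pKₐ(CH₃OH) ≈ 15.5 — strong base; alkoxides do not leave unassisted
tert-butoxide ((CH₃)₃CO⁻): pKₐ(t-BuOH) ≈ 18 — bulky, strongly basic alkoxide
NH₂⁻: pKₐ(NH₃) ≈ 38 — extremely strong base; never a leaving group
Listed from poorest to best leaving group as asked.

NH₂⁻ < tert-butoxide ((CH₃)₃CO⁻) < methoxide < ammonia < ClO₄⁻ < triflate (OTf⁻)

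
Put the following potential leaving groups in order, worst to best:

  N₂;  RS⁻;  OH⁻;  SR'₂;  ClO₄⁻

The more stable X⁻ (or X) is on its own — i.e. the weaker a base it is — the better a leaving group it makes.
N₂: no meaningful conjugate acid; N₂ departs as an exceptionally stable neutral molecule
ClO₄⁻: pKₐ(HClO₄) ≈ -10 — extremely weak base; rarely used for safety reasons
SR'₂: pKₐ(R'₂SH⁺) ≈ -7 — neutral; leaves from a sulfonium salt (R–SR'₂⁺)
RS⁻: pKₐ(RSH (a thiol)) ≈ 10.5
OH⁻: pKₐ(H₂O) ≈ 15.7 — strong base; essentially never leaves without prior activation
Listed from poorest to best leaving group as asked.

OH⁻ < RS⁻ < SR'₂ < ClO₄⁻ < N₂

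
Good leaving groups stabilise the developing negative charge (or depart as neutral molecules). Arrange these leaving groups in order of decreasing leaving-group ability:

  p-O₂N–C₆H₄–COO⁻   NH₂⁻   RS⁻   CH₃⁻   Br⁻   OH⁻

Br⁻ > p-O₂N–C₆H₄–COO⁻ > RS⁻ > OH⁻ > NH₂⁻ > CH₃⁻

The more stable X⁻ (or X) is on its own — i.e. the weaker a base it is — the better a leaving group it makes.
Br⁻: pKₐ(HBr) ≈ -9 — weak base; good leaving group
p-O₂N–C₆H₄–COO⁻: pKₐ(p-nitrobenzoic acid) ≈ 3.4 — electron-withdrawing nitro group stabilises the carboxylate
RS⁻: pKₐ(RSH (a thiol)) ≈ 10.5
OH⁻: pKₐ(H₂O) ≈ 15.7 — strong base; essentially never leaves without prior activation
NH₂⁻: pKₐ(NH₃) ≈ 38 — extremely strong base; never a leaving group
CH₃⁻: pKₐ(CH₄) ≈ 48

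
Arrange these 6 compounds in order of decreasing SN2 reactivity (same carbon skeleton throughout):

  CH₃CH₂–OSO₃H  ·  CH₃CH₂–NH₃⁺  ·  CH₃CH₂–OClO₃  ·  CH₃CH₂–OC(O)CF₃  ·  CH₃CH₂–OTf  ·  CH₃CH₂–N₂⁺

CH₃CH₂–N₂⁺ > CH₃CH₂–OTf > CH₃CH₂–OClO₃ > CH₃CH₂–OSO₃H > CH₃CH₂–OC(O)CF₃ > CH₃CH₂–NH₃⁺

Identical carbon frameworks mean the comparison reduces to leaving-group quality.
Leaving-group ability tracks the stability of the departed species; conjugate-acid pKₐ is the usual yardstick (lower pKₐ → better LG).
CH₃CH₂–N₂⁺ loses N₂: no meaningful conjugate acid; N₂ departs as an exceptionally stable neutral molecule
CH₃CH₂–OTf loses OTf⁻: pKₐ(CF₃SO₃H (triflic acid)) ≈ -14
CH₃CH₂–OClO₃ loses ClO₄⁻: pKₐ(HClO₄) ≈ -10
CH₃CH₂–OSO₃H loses HSO₄⁻: pKₐ(H₂SO₄) ≈ -3
CH₃CH₂–OC(O)CF₃ loses CF₃COO⁻: pKₐ(CF₃COOH) ≈ 0.2
CH₃CH₂–NH₃⁺ loses NH₃: pKₐ(NH₄⁺) ≈ 9.2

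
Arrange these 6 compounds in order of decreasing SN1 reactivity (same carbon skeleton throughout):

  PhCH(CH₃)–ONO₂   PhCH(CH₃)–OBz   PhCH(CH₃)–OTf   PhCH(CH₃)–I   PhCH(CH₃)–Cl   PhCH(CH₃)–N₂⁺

PhCH(CH₃)–N₂⁺ > PhCH(CH₃)–OTf > PhCH(CH₃)–I > PhCH(CH₃)–Cl > PhCH(CH₃)–ONO₂ > PhCH(CH₃)–OBz

The skeletons are identical, so relative rate is governed entirely by leaving-group ability.
A good leaving group is a weak base: the lower the pKₐ of its conjugate acid, the more readily it departs.
PhCH(CH₃)–N₂⁺ loses N₂: no meaningful conjugate acid; N₂ departs as an exceptionally stable neutral molecule
PhCH(CH₃)–OTf loses OTf⁻: pKₐ(CF₃SO₃H (triflic acid)) ≈ -14
PhCH(CH₃)–I loses I⁻: pKₐ(HI) ≈ -10
PhCH(CH₃)–Cl loses Cl⁻: pKₐ(HCl) ≈ -7
PhCH(CH₃)–ONO₂ loses NO₃⁻: pKₐ(HNO₃) ≈ -1.3
PhCH(CH₃)–OBz loses PhCOO⁻: pKₐ(C₆H₅COOH) ≈ 4.2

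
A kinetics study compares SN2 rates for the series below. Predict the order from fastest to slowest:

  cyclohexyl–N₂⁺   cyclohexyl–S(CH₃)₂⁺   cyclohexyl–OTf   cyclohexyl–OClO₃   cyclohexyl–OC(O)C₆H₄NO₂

cyclohexyl–N₂⁺ > cyclohexyl–OTf > cyclohexyl–OClO₃ > cyclohexyl–S(CH₃)₂⁺ > cyclohexyl–OC(O)C₆H₄NO₂

Same R in every case — rank the leaving groups.
Leaving-group ability tracks the stability of the departed species; conjugate-acid pKₐ is the usual yardstick (lower pKₐ → better LG).
cyclohexyl–N₂⁺ loses N₂: no meaningful conjugate acid; N₂ departs as an exceptionally stable neutral molecule
cyclohexyl–OTf loses OTf⁻: pKₐ(CF₃SO₃H (triflic acid)) ≈ -14
cyclohexyl–OClO₃ loses ClO₄⁻: pKₐ(HClO₄) ≈ -10
cyclohexyl–S(CH₃)₂⁺ loses SR'₂: pKₐ(R'₂SH⁺) ≈ -7
cyclohexyl–OC(O)C₆H₄NO₂ loses p-O₂N–C₆H₄–COO⁻: pKₐ(p-nitrobenzoic acid) ≈ 3.4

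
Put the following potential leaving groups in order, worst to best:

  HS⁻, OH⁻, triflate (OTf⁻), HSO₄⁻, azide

Rank by basicity of the departing species: weakest base leaves most easily.
triflate (OTf⁻): pKₐ(CF₃SO₃H (triflic acid)) ≈ -14 — charge spread over three oxygens and a CF₃ group; the premier leaving group in synthesis
HSO₄⁻: pKₐ(H₂SO₄) ≈ -3
azide: pKₐ(HN₃) ≈ 4.7
HS⁻: pKₐ(H₂S) ≈ 7
OH⁻: pKₐ(H₂O) ≈ 15.7 — strong base; essentially never leaves without prior activation
Reversing gives the worst-to-best order requested.

OH⁻ < HS⁻ < azide < HSO₄⁻ < triflate (OTf⁻)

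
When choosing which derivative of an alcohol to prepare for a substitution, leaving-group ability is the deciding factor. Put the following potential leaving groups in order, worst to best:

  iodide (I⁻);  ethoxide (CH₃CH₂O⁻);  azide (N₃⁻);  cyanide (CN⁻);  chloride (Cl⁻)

ethoxide (CH₃CH₂O⁻) < cyanide (CN⁻) < azide (N₃⁻) < chloride (Cl⁻) < iodide (I⁻)

A good leaving group is a weak base: the lower the pKₐ of its conjugate acid, the more readily it departs.
iodide (I⁻): pKₐ(HI) ≈ -10
chloride (Cl⁻): pKₐ(HCl) ≈ -7
azide (N₃⁻): pKₐ(HN₃) ≈ 4.7
cyanide (CN⁻): pKₐ(HCN) ≈ 9.2
ethoxide (CH₃CH₂O⁻): pKₐ(CH₃CH₂OH) ≈ 16
The question asks for worst first, so the sequence is read in increasing leaving-group ability.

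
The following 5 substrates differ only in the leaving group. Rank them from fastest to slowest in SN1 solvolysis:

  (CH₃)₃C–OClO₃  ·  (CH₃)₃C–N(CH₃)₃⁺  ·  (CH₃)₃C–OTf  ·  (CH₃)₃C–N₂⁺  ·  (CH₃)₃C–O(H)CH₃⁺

(CH₃)₃C–N₂⁺ > (CH₃)₃C–OTf > (CH₃)₃C–OClO₃ > (CH₃)₃C–O(H)CH₃⁺ > (CH₃)₃C–N(CH₃)₃⁺

The skeletons are identical, so relative rate is governed entirely by leaving-group ability.
A good leaving group is a weak base: the lower the pKₐ of its conjugate acid, the more readily it departs.
(CH₃)₃C–N₂⁺ loses N₂: no meaningful conjugate acid; N₂ departs as an exceptionally stable neutral molecule
(CH₃)₃C–OTf loses OTf⁻: pKₐ(CF₃SO₃H (triflic acid)) ≈ -14
(CH₃)₃C–OClO₃ loses ClO₄⁻: pKₐ(HClO₄) ≈ -10
(CH₃)₃C–O(H)CH₃⁺ loses R'OH: pKₐ(R'OH₂⁺) ≈ -2.4
(CH₃)₃C–N(CH₃)₃⁺ loses NR'₃: pKₐ(R'₃NH⁺) ≈ 10.7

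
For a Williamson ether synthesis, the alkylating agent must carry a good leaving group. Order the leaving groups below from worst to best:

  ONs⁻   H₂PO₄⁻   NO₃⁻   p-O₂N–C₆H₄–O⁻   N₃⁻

A good leaving group is a weak base: the lower the pKₐ of its conjugate acid, the more readily it departs.
ONs⁻: pKₐ(p-O₂NC₆H₄SO₃H) ≈ -3.5
NO₃⁻: pKₐ(HNO₃) ≈ -1.3
H₂PO₄⁻: pKₐ(H₃PO₄) ≈ 2.1
N₃⁻: pKₐ(HN₃) ≈ 4.7
p-O₂N–C₆H₄–O⁻: pKₐ(p-nitrophenol) ≈ 7.2
The question asks for worst first, so the sequence is read in increasing leaving-group ability.

p-O₂N–C₆H₄–O⁻ < N₃⁻ < H₂PO₄⁻ < NO₃⁻ < ONs⁻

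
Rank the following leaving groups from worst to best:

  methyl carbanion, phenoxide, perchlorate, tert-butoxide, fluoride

A good leaving group is a weak base: the lower the pKₐ of its conjugate acid, the more readily it departs.
perchlorate: pKₐ(HClO₄) ≈ -10
fluoride: pKₐ(HF) ≈ 3.2 — small and strongly basic; the poor halide leaving group
phenoxide: pKₐ(C₆H₅OH (phenol)) ≈ 10 — resonance into the ring helps, but still a poor LG
tert-butoxide: pKₐ(t-BuOH) ≈ 18
methyl carbanion: pKₐ(CH₄) ≈ 48 — unstabilised carbanion; the worst conceivable leaving group
Listed from poorest to best leaving group as asked.

methyl carbanion < tert-butoxide < phenoxide < fluoride < perchlorate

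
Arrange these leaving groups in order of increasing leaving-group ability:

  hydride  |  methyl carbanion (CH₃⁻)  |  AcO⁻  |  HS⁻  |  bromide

methyl carbanion (CH₃⁻) < hydride < HS⁻ < AcO⁻ < bromide

bromide: pKₐ(HBr) ≈ -9 — weak base; good leaving group
AcO⁻: pKₐ(CH₃COOH) ≈ 4.8
HS⁻: pKₐ(H₂S) ≈ 7 — larger and more polarisable than the oxygen analogue
hydride: pKₐ(H₂) ≈ 36
methyl carbanion (CH₃⁻): pKₐ(CH₄) ≈ 48 — unstabilised carbanion; the worst conceivable leaving group
The question asks for worst first, so the sequence is read in increasing leaving-group ability.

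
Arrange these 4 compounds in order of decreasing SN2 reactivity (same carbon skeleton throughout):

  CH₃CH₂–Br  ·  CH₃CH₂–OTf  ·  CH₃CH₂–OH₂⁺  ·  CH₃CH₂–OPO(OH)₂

The skeletons are identical, so relative rate is governed entirely by leaving-group ability.
Leaving-group ability tracks the stability of the departed species; conjugate-acid pKₐ is the usual yardstick (lower pKₐ → better LG).
CH₃CH₂–OTf loses OTf⁻: pKₐ(CF₃SO₃H (triflic acid)) ≈ -14
CH₃CH₂–Br loses Br⁻: pKₐ(HBr) ≈ -9
CH₃CH₂–OH₂⁺ loses H₂O: pKₐ(H₃O⁺) ≈ -1.7
CH₃CH₂–OPO(OH)₂ loses H₂PO₄⁻: pKₐ(H₃PO₄) ≈ 2.1

CH₃CH₂–OTf > CH₃CH₂–Br > CH₃CH₂–OH₂⁺ > CH₃CH₂–OPO(OH)₂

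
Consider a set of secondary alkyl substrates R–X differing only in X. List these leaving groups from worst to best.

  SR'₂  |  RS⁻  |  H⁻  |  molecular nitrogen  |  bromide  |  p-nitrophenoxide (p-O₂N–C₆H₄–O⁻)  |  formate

H⁻ < RS⁻ < p-nitrophenoxide (p-O₂N–C₆H₄–O⁻) < formate < SR'₂ < bromide < molecular nitrogen

molecular nitrogen: no meaningful conjugate acid; N₂ departs as an exceptionally stable neutral molecule
bromide: pKₐ(HBr) ≈ -9
SR'₂: pKₐ(R'₂SH⁺) ≈ -7 — neutral; leaves from a sulfonium salt (R–SR'₂⁺)
formate: pKₐ(HCOOH) ≈ 3.8
p-nitrophenoxide (p-O₂N–C₆H₄–O⁻): pKₐ(p-nitrophenol) ≈ 7.2 — nitro group delocalises the charge; the classic chromogenic LG
RS⁻: pKₐ(RSH (a thiol)) ≈ 10.5 — moderately basic; rarely leaves without activation
H⁻: pKₐ(H₂) ≈ 36 — extremely strong base; leaves only in special hydride-transfer contexts
Listed from poorest to best leaving group as asked.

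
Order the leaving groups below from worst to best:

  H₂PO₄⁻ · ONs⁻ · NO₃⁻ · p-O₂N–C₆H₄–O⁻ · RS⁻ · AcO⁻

RS⁻ < p-O₂N–C₆H₄–O⁻ < AcO⁻ < H₂PO₄⁻ < NO₃⁻ < ONs⁻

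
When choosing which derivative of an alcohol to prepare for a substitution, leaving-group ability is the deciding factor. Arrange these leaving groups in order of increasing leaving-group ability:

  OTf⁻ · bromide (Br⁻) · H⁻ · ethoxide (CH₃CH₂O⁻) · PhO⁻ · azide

H⁻ < ethoxide (CH₃CH₂O⁻) < PhO⁻ < azide < bromide (Br⁻) < OTf⁻

A good leaving group is a weak base: the lower the pKₐ of its conjugate acid, the more readily it departs.
OTf⁻: pKₐ(CF₃SO₃H (triflic acid)) ≈ -14 — charge spread over three oxygens and a CF₃ group; the premier leaving group in synthesis
bromide (Br⁻): pKₐ(HBr) ≈ -9 — weak base; good leaving group
azide: pKₐ(HN₃) ≈ 4.7
PhO⁻: pKₐ(C₆H₅OH (phenol)) ≈ 10 — resonance into the ring helps, but still a poor LG
ethoxide (CH₃CH₂O⁻): pKₐ(CH₃CH₂OH) ≈ 16 — strong base; alkoxides do not leave unassisted
H⁻: pKₐ(H₂) ≈ 36
The question asks for worst first, so the sequence is read in increasing leaving-group ability.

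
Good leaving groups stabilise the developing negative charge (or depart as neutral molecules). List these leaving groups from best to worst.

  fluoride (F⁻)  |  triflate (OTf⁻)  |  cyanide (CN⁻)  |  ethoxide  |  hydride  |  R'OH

A good leaving group is a weak base: the lower the pKₐ of its conjugate acid, the more readily it departs.
triflate (OTf⁻): pKₐ(CF₃SO₃H (triflic acid)) ≈ -14
R'OH: pKₐ(R'OH₂⁺) ≈ -2.4
fluoride (F⁻): pKₐ(HF) ≈ 3.2
cyanide (CN⁻): pKₐ(HCN) ≈ 9.2
ethoxide: pKₐ(CH₃CH₂OH) ≈ 16
hydride: pKₐ(H₂) ≈ 36

triflate (OTf⁻) > R'OH > fluoride (F⁻) > cyanide (CN⁻) > ethoxide > hydride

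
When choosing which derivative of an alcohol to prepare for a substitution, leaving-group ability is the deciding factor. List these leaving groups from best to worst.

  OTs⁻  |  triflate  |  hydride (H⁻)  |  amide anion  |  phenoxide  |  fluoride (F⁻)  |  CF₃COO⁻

triflate > OTs⁻ > CF₃COO⁻ > fluoride (F⁻) > phenoxide > hydride (H⁻) > amide anion

triflate: pKₐ(CF₃SO₃H (triflic acid)) ≈ -14 — charge spread over three oxygens and a CF₃ group; the premier leaving group in synthesis
OTs⁻: pKₐ(p-CH₃C₆H₄SO₃H (TsOH)) ≈ -2.8
CF₃COO⁻: pKₐ(CF₃COOH) ≈ 0.2 — strongly electron-withdrawing CF₃ stabilises the carboxylate
fluoride (F⁻): pKₐ(HF) ≈ 3.2
phenoxide: pKₐ(C₆H₅OH (phenol)) ≈ 10 — resonance into the ring helps, but still a poor LG
hydride (H⁻): pKₐ(H₂) ≈ 36 — extremely strong base; leaves only in special hydride-transfer contexts
amide anion: pKₐ(NH₃) ≈ 38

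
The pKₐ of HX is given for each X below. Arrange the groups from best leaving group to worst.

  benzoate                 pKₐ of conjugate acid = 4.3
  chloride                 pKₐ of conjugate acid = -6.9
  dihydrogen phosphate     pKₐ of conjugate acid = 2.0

chloride > dihydrogen phosphate > benzoate

Lower conjugate-acid pKₐ ⇒ weaker base ⇒ better leaving group.
Sorting by the given values: chloride (-6.9), dihydrogen phosphate (2.0), benzoate (4.3).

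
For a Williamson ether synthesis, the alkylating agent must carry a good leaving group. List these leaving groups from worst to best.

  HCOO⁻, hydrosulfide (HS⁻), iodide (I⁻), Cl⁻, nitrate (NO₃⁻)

hydrosulfide (HS⁻) < HCOO⁻ < nitrate (NO₃⁻) < Cl⁻ < iodide (I⁻)

Leaving-group ability tracks the stability of the departed species; conjugate-acid pKₐ is the usual yardstick (lower pKₐ → better LG).
iodide (I⁻): pKₐ(HI) ≈ -10
Cl⁻: pKₐ(HCl) ≈ -7
nitrate (NO₃⁻): pKₐ(HNO₃) ≈ -1.3
HCOO⁻: pKₐ(HCOOH) ≈ 3.8
hydrosulfide (HS⁻): pKₐ(H₂S) ≈ 7
Reversing gives the worst-to-best order requested.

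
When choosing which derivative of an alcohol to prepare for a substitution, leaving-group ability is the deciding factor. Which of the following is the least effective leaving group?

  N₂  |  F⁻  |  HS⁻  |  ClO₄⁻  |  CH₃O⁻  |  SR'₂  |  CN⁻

CH₃O⁻

Leaving-group ability tracks the stability of the departed species; conjugate-acid pKₐ is the usual yardstick (lower pKₐ → better LG).
N₂: no meaningful conjugate acid; N₂ departs as an exceptionally stable neutral molecule
ClO₄⁻: pKₐ(HClO₄) ≈ -10
SR'₂: pKₐ(R'₂SH⁺) ≈ -7
F⁻: pKₐ(HF) ≈ 3.2
HS⁻: pKₐ(H₂S) ≈ 7
CN⁻: pKₐ(HCN) ≈ 9.2
CH₃O⁻: pKₐ(CH₃OH) ≈ 15.5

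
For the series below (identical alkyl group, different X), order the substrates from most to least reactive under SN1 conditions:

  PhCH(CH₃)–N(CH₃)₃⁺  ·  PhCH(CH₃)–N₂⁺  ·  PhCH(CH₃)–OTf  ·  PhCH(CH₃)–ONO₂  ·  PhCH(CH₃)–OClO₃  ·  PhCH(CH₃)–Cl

The skeletons are identical, so relative rate is governed entirely by leaving-group ability.
A good leaving group is a weak base: the lower the pKₐ of its conjugate acid, the more readily it departs.
PhCH(CH₃)–N₂⁺ loses N₂: no meaningful conjugate acid; N₂ departs as an exceptionally stable neutral molecule
PhCH(CH₃)–OTf loses OTf⁻: pKₐ(CF₃SO₃H (triflic acid)) ≈ -14
PhCH(CH₃)–OClO₃ loses ClO₄⁻: pKₐ(HClO₄) ≈ -10
PhCH(CH₃)–Cl loses Cl⁻: pKₐ(HCl) ≈ -7
PhCH(CH₃)–ONO₂ loses NO₃⁻: pKₐ(HNO₃) ≈ -1.3
PhCH(CH₃)–N(CH₃)₃⁺ loses NR'₃: pKₐ(R'₃NH⁺) ≈ 10.7

PhCH(CH₃)–N₂⁺ > PhCH(CH₃)–OTf > PhCH(CH₃)–OClO₃ > PhCH(CH₃)–Cl > PhCH(CH₃)–ONO₂ > PhCH(CH₃)–N(CH₃)₃⁺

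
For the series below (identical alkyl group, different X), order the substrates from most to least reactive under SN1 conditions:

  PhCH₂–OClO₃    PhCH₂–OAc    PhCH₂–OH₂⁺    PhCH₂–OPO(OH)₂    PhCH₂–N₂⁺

PhCH₂–N₂⁺ > PhCH₂–OClO₃ > PhCH₂–OH₂⁺ > PhCH₂–OPO(OH)₂ > PhCH₂–OAc

Identical carbon frameworks mean the comparison reduces to leaving-group quality.
A good leaving group is a weak base: the lower the pKₐ of its conjugate acid, the more readily it departs.
PhCH₂–N₂⁺ loses N₂: no meaningful conjugate acid; N₂ departs as an exceptionally stable neutral molecule
PhCH₂–OClO₃ loses ClO₄⁻: pKₐ(HClO₄) ≈ -10
PhCH₂–OH₂⁺ loses H₂O: pKₐ(H₃O⁺) ≈ -1.7
PhCH₂–OPO(OH)₂ loses H₂PO₄⁻: pKₐ(H₃PO₄) ≈ 2.1
PhCH₂–OAc loses AcO⁻: pKₐ(CH₃COOH) ≈ 4.8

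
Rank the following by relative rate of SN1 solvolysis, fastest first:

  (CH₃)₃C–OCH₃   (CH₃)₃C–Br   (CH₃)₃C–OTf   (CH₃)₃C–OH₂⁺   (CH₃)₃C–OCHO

Identical carbon frameworks mean the comparison reduces to leaving-group quality.
Rank by basicity of the departing species: weakest base leaves most easily.
(CH₃)₃C–OTf loses OTf⁻: pKₐ(CF₃SO₃H (triflic acid)) ≈ -14
(CH₃)₃C–Br loses Br⁻: pKₐ(HBr) ≈ -9
(CH₃)₃C–OH₂⁺ loses H₂O: pKₐ(H₃O⁺) ≈ -1.7
(CH₃)₃C–OCHO loses HCOO⁻: pKₐ(HCOOH) ≈ 3.8
(CH₃)₃C–OCH₃ loses CH₃O⁻: pKₐ(CH₃OH) ≈ 15.5

(CH₃)₃C–OTf > (CH₃)₃C–Br > (CH₃)₃C–OH₂⁺ > (CH₃)₃C–OCHO > (CH₃)₃C–OCH₃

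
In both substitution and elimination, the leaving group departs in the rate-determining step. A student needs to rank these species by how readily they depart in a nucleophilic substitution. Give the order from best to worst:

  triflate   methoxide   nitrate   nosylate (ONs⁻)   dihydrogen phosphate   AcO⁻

triflate > nosylate (ONs⁻) > nitrate > dihydrogen phosphate > AcO⁻ > methoxide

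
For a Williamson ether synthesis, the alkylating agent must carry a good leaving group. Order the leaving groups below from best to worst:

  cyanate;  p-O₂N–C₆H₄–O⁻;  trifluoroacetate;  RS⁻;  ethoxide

Leaving-group ability tracks the stability of the departed species; conjugate-acid pKₐ is the usual yardstick (lower pKₐ → better LG).
trifluoroacetate: pKₐ(CF₃COOH) ≈ 0.2
cyanate: pKₐ(HOCN) ≈ 3.5
p-O₂N–C₆H₄–O⁻: pKₐ(p-nitrophenol) ≈ 7.2
RS⁻: pKₐ(RSH (a thiol)) ≈ 10.5
ethoxide: pKₐ(CH₃CH₂OH) ≈ 16

trifluoroacetate > cyanate > p-O₂N–C₆H₄–O⁻ > RS⁻ > ethoxide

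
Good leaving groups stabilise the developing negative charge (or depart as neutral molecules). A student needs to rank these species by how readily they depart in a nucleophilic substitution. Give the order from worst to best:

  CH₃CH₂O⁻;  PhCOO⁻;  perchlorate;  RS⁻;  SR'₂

perchlorate: pKₐ(HClO₄) ≈ -10
SR'₂: pKₐ(R'₂SH⁺) ≈ -7
PhCOO⁻: pKₐ(C₆H₅COOH) ≈ 4.2
RS⁻: pKₐ(RSH (a thiol)) ≈ 10.5
CH₃CH₂O⁻: pKₐ(CH₃CH₂OH) ≈ 16
Listed from poorest to best leaving group as asked.

CH₃CH₂O⁻ < RS⁻ < PhCOO⁻ < SR'₂ < perchlorate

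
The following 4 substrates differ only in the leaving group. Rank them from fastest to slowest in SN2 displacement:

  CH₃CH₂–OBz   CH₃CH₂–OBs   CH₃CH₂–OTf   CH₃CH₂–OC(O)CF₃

CH₃CH₂–OTf > CH₃CH₂–OBs > CH₃CH₂–OC(O)CF₃ > CH₃CH₂–OBz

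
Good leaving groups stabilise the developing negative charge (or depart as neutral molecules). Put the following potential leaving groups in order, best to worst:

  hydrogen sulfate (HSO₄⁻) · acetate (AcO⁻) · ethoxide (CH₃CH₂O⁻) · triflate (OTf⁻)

triflate (OTf⁻) > hydrogen sulfate (HSO₄⁻) > acetate (AcO⁻) > ethoxide (CH₃CH₂O⁻)

A good leaving group is a weak base: the lower the pKₐ of its conjugate acid, the more readily it departs.
triflate (OTf⁻): pKₐ(CF₃SO₃H (triflic acid)) ≈ -14 — charge spread over three oxygens and a CF₃ group; the premier leaving group in synthesis
hydrogen sulfate (HSO₄⁻): pKₐ(H₂SO₄) ≈ -3 — conjugate base of a strong mineral acid
acetate (AcO⁻): pKₐ(CH₃COOH) ≈ 4.8 — resonance-stabilised but still a weak base
ethoxide (CH₃CH₂O⁻): pKₐ(CH₃CH₂OH) ≈ 16 — strong base; alkoxides do not leave unassisted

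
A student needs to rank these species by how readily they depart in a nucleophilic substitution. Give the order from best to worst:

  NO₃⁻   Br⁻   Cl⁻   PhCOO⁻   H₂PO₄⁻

The more stable X⁻ (or X) is on its own — i.e. the weaker a base it is — the better a leaving group it makes.
Br⁻: pKₐ(HBr) ≈ -9
Cl⁻: pKₐ(HCl) ≈ -7
NO₃⁻: pKₐ(HNO₃) ≈ -1.3
H₂PO₄⁻: pKₐ(H₃PO₄) ≈ 2.1
PhCOO⁻: pKₐ(C₆H₅COOH) ≈ 4.2

Br⁻ > Cl⁻ > NO₃⁻ > H₂PO₄⁻ > PhCOO⁻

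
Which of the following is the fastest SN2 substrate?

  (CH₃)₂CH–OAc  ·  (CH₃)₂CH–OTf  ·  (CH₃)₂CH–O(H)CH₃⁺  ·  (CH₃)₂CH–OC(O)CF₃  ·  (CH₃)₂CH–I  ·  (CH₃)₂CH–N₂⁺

The skeletons are identical, so relative rate is governed entirely by leaving-group ability.
Leaving-group ability tracks the stability of the departed species; conjugate-acid pKₐ is the usual yardstick (lower pKₐ → better LG).
(CH₃)₂CH–N₂⁺ loses N₂: no meaningful conjugate acid; N₂ departs as an exceptionally stable neutral molecule
(CH₃)₂CH–OTf loses OTf⁻: pKₐ(CF₃SO₃H (triflic acid)) ≈ -14
(CH₃)₂CH–I loses I⁻: pKₐ(HI) ≈ -10
(CH₃)₂CH–O(H)CH₃⁺ loses R'OH: pKₐ(R'OH₂⁺) ≈ -2.4
(CH₃)₂CH–OC(O)CF₃ loses CF₃COO⁻: pKₐ(CF₃COOH) ≈ 0.2
(CH₃)₂CH–OAc loses AcO⁻: pKₐ(CH₃COOH) ≈ 4.8

(CH₃)₂CH–N₂⁺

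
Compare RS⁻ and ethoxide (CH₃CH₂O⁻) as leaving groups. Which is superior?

RS⁻ is the better leaving group.
pKₐ(RSH (a thiol)) ≈ 10.5 versus pKₐ(CH₃CH₂OH) ≈ 16: RS⁻ is the much weaker base.
Moderately basic; rarely leaves without activation.

RS⁻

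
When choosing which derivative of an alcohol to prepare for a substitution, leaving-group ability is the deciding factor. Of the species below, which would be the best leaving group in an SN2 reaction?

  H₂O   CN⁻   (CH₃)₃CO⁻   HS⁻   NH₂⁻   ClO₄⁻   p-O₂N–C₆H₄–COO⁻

ClO₄⁻

Rank by basicity of the departing species: weakest base leaves most easily.
ClO₄⁻: pKₐ(HClO₄) ≈ -10
H₂O: pKₐ(H₃O⁺) ≈ -1.7
p-O₂N–C₆H₄–COO⁻: pKₐ(p-nitrobenzoic acid) ≈ 3.4
HS⁻: pKₐ(H₂S) ≈ 7
CN⁻: pKₐ(HCN) ≈ 9.2
(CH₃)₃CO⁻: pKₐ(t-BuOH) ≈ 18
NH₂⁻: pKₐ(NH₃) ≈ 38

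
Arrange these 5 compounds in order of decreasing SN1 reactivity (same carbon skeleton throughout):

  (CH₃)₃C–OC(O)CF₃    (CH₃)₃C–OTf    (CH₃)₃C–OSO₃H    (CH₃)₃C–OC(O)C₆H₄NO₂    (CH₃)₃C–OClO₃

The skeletons are identical, so relative rate is governed entirely by leaving-group ability.
The more stable X⁻ (or X) is on its own — i.e. the weaker a base it is — the better a leaving group it makes.
(CH₃)₃C–OTf loses OTf⁻: pKₐ(CF₃SO₃H (triflic acid)) ≈ -14
(CH₃)₃C–OClO₃ loses ClO₄⁻: pKₐ(HClO₄) ≈ -10
(CH₃)₃C–OSO₃H loses HSO₄⁻: pKₐ(H₂SO₄) ≈ -3
(CH₃)₃C–OC(O)CF₃ loses CF₃COO⁻: pKₐ(CF₃COOH) ≈ 0.2
(CH₃)₃C–OC(O)C₆H₄NO₂ loses p-O₂N–C₆H₄–COO⁻: pKₐ(p-nitrobenzoic acid) ≈ 3.4

(CH₃)₃C–OTf > (CH₃)₃C–OClO₃ > (CH₃)₃C–OSO₃H > (CH₃)₃C–OC(O)CF₃ > (CH₃)₃C–OC(O)C₆H₄NO₂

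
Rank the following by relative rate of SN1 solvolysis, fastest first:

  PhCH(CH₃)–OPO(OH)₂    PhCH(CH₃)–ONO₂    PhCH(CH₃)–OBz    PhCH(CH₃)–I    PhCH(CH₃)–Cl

Identical carbon frameworks mean the comparison reduces to leaving-group quality.
The more stable X⁻ (or X) is on its own — i.e. the weaker a base it is — the better a leaving group it makes.
PhCH(CH₃)–I loses I⁻: pKₐ(HI) ≈ -10
PhCH(CH₃)–Cl loses Cl⁻: pKₐ(HCl) ≈ -7
PhCH(CH₃)–ONO₂ loses NO₃⁻: pKₐ(HNO₃) ≈ -1.3
PhCH(CH₃)–OPO(OH)₂ loses H₂PO₄⁻: pKₐ(H₃PO₄) ≈ 2.1
PhCH(CH₃)–OBz loses PhCOO⁻: pKₐ(C₆H₅COOH) ≈ 4.2

PhCH(CH₃)–I > PhCH(CH₃)–Cl > PhCH(CH₃)–ONO₂ > PhCH(CH₃)–OPO(OH)₂ > PhCH(CH₃)–OBz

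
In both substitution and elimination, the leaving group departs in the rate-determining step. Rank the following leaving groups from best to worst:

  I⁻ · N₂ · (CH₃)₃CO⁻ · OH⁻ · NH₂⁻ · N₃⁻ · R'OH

N₂ > I⁻ > R'OH > N₃⁻ > OH⁻ > (CH₃)₃CO⁻ > NH₂⁻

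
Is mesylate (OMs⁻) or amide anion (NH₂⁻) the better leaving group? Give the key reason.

mesylate (OMs⁻) is the better leaving group.
pKₐ(CH₃SO₃H (MsOH)) ≈ -1.9 versus pKₐ(NH₃) ≈ 38: mesylate (OMs⁻) is the much weaker base.
Resonance-delocalised alkanesulfonate.

mesylate (OMs⁻)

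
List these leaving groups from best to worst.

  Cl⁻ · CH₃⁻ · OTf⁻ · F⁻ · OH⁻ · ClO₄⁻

OTf⁻ > ClO₄⁻ > Cl⁻ > F⁻ > OH⁻ > CH₃⁻

The more stable X⁻ (or X) is on its own — i.e. the weaker a base it is — the better a leaving group it makes.
OTf⁻: pKₐ(CF₃SO₃H (triflic acid)) ≈ -14 — charge spread over three oxygens and a CF₃ group; the premier leaving group in synthesis
ClO₄⁻: pKₐ(HClO₄) ≈ -10 — extremely weak base; rarely used for safety reasons
Cl⁻: pKₐ(HCl) ≈ -7 — moderately weak base
F⁻: pKₐ(HF) ≈ 3.2 — small and strongly basic; the poor halide leaving group
OH⁻: pKₐ(H₂O) ≈ 15.7 — strong base; essentially never leaves without prior activation
CH₃⁻: pKₐ(CH₄) ≈ 48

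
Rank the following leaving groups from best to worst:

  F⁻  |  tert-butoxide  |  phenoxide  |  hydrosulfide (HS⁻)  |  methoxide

F⁻ > hydrosulfide (HS⁻) > phenoxide > methoxide > tert-butoxide

The more stable X⁻ (or X) is on its own — i.e. the weaker a base it is — the better a leaving group it makes.
F⁻: pKₐ(HF) ≈ 3.2
hydrosulfide (HS⁻): pKₐ(H₂S) ≈ 7
phenoxide: pKₐ(C₆H₅OH (phenol)) ≈ 10
methoxide: pKₐ(CH₃OH) ≈ 15.5
tert-butoxide: pKₐ(t-BuOH) ≈ 18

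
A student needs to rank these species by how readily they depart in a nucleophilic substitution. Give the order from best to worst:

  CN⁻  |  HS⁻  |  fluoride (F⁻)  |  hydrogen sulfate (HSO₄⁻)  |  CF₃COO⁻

The more stable X⁻ (or X) is on its own — i.e. the weaker a base it is — the better a leaving group it makes.
hydrogen sulfate (HSO₄⁻): pKₐ(H₂SO₄) ≈ -3 — conjugate base of a strong mineral acid
CF₃COO⁻: pKₐ(CF₃COOH) ≈ 0.2 — strongly electron-withdrawing CF₃ stabilises the carboxylate
fluoride (F⁻): pKₐ(HF) ≈ 3.2
HS⁻: pKₐ(H₂S) ≈ 7 — larger and more polarisable than the oxygen analogue
CN⁻: pKₐ(HCN) ≈ 9.2 — sp carbon stabilises the charge somewhat, but still a poor LG

hydrogen sulfate (HSO₄⁻) > CF₃COO⁻ > fluoride (F⁻) > HS⁻ > CN⁻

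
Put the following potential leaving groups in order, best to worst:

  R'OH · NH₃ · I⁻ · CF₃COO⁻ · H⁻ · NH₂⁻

The more stable X⁻ (or X) is on its own — i.e. the weaker a base it is — the better a leaving group it makes.
I⁻: pKₐ(HI) ≈ -10
R'OH: pKₐ(R'OH₂⁺) ≈ -2.4
CF₃COO⁻: pKₐ(CF₃COOH) ≈ 0.2
NH₃: pKₐ(NH₄⁺) ≈ 9.2
H⁻: pKₐ(H₂) ≈ 36
NH₂⁻: pKₐ(NH₃) ≈ 38

I⁻ > R'OH > CF₃COO⁻ > NH₃ > H⁻ > NH₂⁻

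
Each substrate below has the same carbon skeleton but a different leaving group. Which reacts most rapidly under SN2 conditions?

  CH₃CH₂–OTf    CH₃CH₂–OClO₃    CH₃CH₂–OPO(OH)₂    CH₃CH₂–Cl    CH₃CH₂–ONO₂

CH₃CH₂–OTf

With the same alkyl group throughout, only the leaving group differentiates the rates.
The more stable X⁻ (or X) is on its own — i.e. the weaker a base it is — the better a leaving group it makes.
CH₃CH₂–OTf loses OTf⁻: pKₐ(CF₃SO₃H (triflic acid)) ≈ -14
CH₃CH₂–OClO₃ loses ClO₄⁻: pKₐ(HClO₄) ≈ -10
CH₃CH₂–Cl loses Cl⁻: pKₐ(HCl) ≈ -7
CH₃CH₂–ONO₂ loses NO₃⁻: pKₐ(HNO₃) ≈ -1.3
CH₃CH₂–OPO(OH)₂ loses H₂PO₄⁻: pKₐ(H₃PO₄) ≈ 2.1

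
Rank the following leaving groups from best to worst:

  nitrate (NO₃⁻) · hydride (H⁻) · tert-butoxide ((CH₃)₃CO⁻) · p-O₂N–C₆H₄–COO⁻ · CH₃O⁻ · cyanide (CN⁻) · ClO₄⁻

The more stable X⁻ (or X) is on its own — i.e. the weaker a base it is — the better a leaving group it makes.
ClO₄⁻: pKₐ(HClO₄) ≈ -10
nitrate (NO₃⁻): pKₐ(HNO₃) ≈ -1.3 — resonance-delocalised over three oxygens
p-O₂N–C₆H₄–COO⁻: pKₐ(p-nitrobenzoic acid) ≈ 3.4 — electron-withdrawing nitro group stabilises the carboxylate
cyanide (CN⁻): pKₐ(HCN) ≈ 9.2
CH₃O⁻: pKₐ(CH₃OH) ≈ 15.5
tert-butoxide ((CH₃)₃CO⁻): pKₐ(t-BuOH) ≈ 18 — bulky, strongly basic alkoxide
hydride (H⁻): pKₐ(H₂) ≈ 36 — extremely strong base; leaves only in special hydride-transfer contexts

ClO₄⁻ > nitrate (NO₃⁻) > p-O₂N–C₆H₄–COO⁻ > cyanide (CN⁻) > CH₃O⁻ > tert-butoxide ((CH₃)₃CO⁻) > hydride (H⁻)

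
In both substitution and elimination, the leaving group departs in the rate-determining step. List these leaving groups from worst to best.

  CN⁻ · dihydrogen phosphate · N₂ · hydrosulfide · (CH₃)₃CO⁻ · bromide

A good leaving group is a weak base: the lower the pKₐ of its conjugate acid, the more readily it departs.
N₂: no meaningful conjugate acid; N₂ departs as an exceptionally stable neutral molecule
bromide: pKₐ(HBr) ≈ -9 — weak base; good leaving group
dihydrogen phosphate: pKₐ(H₃PO₄) ≈ 2.1
hydrosulfide: pKₐ(H₂S) ≈ 7 — larger and more polarisable than the oxygen analogue
CN⁻: pKₐ(HCN) ≈ 9.2 — sp carbon stabilises the charge somewhat, but still a poor LG
(CH₃)₃CO⁻: pKₐ(t-BuOH) ≈ 18 — bulky, strongly basic alkoxide
Reversing gives the worst-to-best order requested.

(CH₃)₃CO⁻ < CN⁻ < hydrosulfide < dihydrogen phosphate < bromide < N₂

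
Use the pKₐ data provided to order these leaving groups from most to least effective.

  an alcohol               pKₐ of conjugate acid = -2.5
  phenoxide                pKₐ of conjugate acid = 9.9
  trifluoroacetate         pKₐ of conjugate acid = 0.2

Lower conjugate-acid pKₐ ⇒ weaker base ⇒ better leaving group.
Sorting by the given values: an alcohol (-2.5), trifluoroacetate (0.2), phenoxide (9.9).

an alcohol > trifluoroacetate > phenoxide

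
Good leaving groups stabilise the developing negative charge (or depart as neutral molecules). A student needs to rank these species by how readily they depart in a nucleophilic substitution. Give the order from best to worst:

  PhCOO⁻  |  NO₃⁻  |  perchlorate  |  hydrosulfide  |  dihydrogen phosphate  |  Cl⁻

perchlorate > Cl⁻ > NO₃⁻ > dihydrogen phosphate > PhCOO⁻ > hydrosulfide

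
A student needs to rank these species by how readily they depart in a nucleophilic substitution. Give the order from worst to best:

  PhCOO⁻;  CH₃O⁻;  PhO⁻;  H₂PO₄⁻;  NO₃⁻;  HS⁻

CH₃O⁻ < PhO⁻ < HS⁻ < PhCOO⁻ < H₂PO₄⁻ < NO₃⁻

Rank by basicity of the departing species: weakest base leaves most easily.
NO₃⁻: pKₐ(HNO₃) ≈ -1.3
H₂PO₄⁻: pKₐ(H₃PO₄) ≈ 2.1
PhCOO⁻: pKₐ(C₆H₅COOH) ≈ 4.2
HS⁻: pKₐ(H₂S) ≈ 7
PhO⁻: pKₐ(C₆H₅OH (phenol)) ≈ 10
CH₃O⁻: pKₐ(CH₃OH) ≈ 15.5
Listed from poorest to best leaving group as asked.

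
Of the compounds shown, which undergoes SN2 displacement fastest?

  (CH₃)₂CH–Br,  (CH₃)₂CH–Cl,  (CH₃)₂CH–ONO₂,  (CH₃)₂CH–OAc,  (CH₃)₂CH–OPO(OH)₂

The skeletons are identical, so relative rate is governed entirely by leaving-group ability.
A good leaving group is a weak base: the lower the pKₐ of its conjugate acid, the more readily it departs.
(CH₃)₂CH–Br loses Br⁻: pKₐ(HBr) ≈ -9
(CH₃)₂CH–Cl loses Cl⁻: pKₐ(HCl) ≈ -7
(CH₃)₂CH–ONO₂ loses NO₃⁻: pKₐ(HNO₃) ≈ -1.3
(CH₃)₂CH–OPO(OH)₂ loses H₂PO₄⁻: pKₐ(H₃PO₄) ≈ 2.1
(CH₃)₂CH–OAc loses AcO⁻: pKₐ(CH₃COOH) ≈ 4.8

(CH₃)₂CH–Br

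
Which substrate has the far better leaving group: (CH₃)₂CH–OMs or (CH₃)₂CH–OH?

From (CH₃)₂CH–OH the departing group would be OH⁻ (pKₐ(H₂O) ≈ 15.7). Strong base; essentially never leaves without prior activation.
From (CH₃)₂CH–OMs the leaving group is OMs⁻ (pKₐ(CH₃SO₃H (MsOH)) ≈ -1.9). Resonance-delocalised alkanesulfonate.
(In practice (CH₃)₂CH–OMs is made from (CH₃)₂CH–OH by treatment with MsCl / Et₃N, converting the hydroxyl into a mesylate.)

(CH₃)₂CH–OMs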